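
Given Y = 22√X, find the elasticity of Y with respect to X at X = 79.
Elasticity = 1/2

Elasticity = (dY/dX) · (X/Y)

dY/dX = 11/√X
At X = 79: dY/dX = 11·√79/79, Y = 22·√79

Elasticity = (11·√79/79) · (79 / (22·√79)) = 1/2

Interpretation: for a small percentage change in X, the percentage change in Y is approximately 0.50 times as large.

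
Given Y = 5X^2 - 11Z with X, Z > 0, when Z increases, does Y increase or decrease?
Y decreases

Taking the partial derivative:
∂Y/∂Z = -11

∂Y/∂Z = -11 < 0 (assuming positive values)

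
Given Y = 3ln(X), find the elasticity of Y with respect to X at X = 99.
Elasticity = 1/ln(99) ≈ 0.2176

Elasticity = (dY/dX) · (X/Y)

dY/dX = 3/X
At X = 99: dY/dX = 1/33, Y = 3·ln(99)

Elasticity = (1/33) · (99 / (3·ln(99))) = 1/ln(99) ≈ 0.2176

Interpretation: for a small percentage change in X, the percentage change in Y is approximately 0.22 times as large.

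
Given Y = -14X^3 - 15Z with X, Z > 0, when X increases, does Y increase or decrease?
Y decreases

Taking the partial derivative:
∂Y/∂X = -42X^2

∂Y/∂X = -42X^2 < 0 (assuming positive values)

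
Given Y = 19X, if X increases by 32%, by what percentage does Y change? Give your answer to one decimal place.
32.0%

For Y = 19X:
If X → X(1 + 0.32)
Then Y → Y · (1 + 0.32)^1
     = Y · 1.3200

Percentage change = ((1 + 0.32)^1 − 1) × 100% = 32.0%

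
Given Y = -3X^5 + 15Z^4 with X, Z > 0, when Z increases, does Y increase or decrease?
Y increases

Taking the partial derivative:
∂Y/∂Z = 60Z^3

∂Y/∂Z = 60Z^3 > 0 (assuming positive values)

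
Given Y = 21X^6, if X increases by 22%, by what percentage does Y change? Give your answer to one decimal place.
229.7%

For Y = 21X^6:
If X → X(1 + 0.22)
Then Y → Y · (1 + 0.22)^6
     ≈ Y · 3.2973

Percentage change = ((1 + 0.22)^6 − 1) × 100% ≈ 229.7%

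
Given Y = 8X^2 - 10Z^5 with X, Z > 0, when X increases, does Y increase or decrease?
Y increases

Taking the partial derivative:
∂Y/∂X = 16X

∂Y/∂X = 16X > 0 (assuming positive values)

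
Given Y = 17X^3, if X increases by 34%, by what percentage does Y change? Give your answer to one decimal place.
140.6%

For Y = 17X^3:
If X → X(1 + 0.34)
Then Y → Y · (1 + 0.34)^3
     ≈ Y · 2.4061

Percentage change = ((1 + 0.34)^3 − 1) × 100% ≈ 140.6%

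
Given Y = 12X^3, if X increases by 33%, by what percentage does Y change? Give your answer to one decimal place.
135.3%

For Y = 12X^3:
If X → X(1 + 0.33)
Then Y → Y · (1 + 0.33)^3
     ≈ Y · 2.3526

Percentage change = ((1 + 0.33)^3 − 1) × 100% ≈ 135.3%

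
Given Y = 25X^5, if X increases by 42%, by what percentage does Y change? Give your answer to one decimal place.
477.4%

For Y = 25X^5:
If X → X(1 + 0.42)
Then Y → Y · (1 + 0.42)^5
     ≈ Y · 5.7735

Percentage change = ((1 + 0.42)^5 − 1) × 100% ≈ 477.4%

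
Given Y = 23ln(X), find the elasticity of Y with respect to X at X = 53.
Elasticity = 1/ln(53) ≈ 0.2519

Elasticity = (dY/dX) · (X/Y)

dY/dX = 23/X
At X = 53: dY/dX = 23/53, Y = 23·ln(53)

Elasticity = (23/53) · (53 / (23·ln(53))) = 1/ln(53) ≈ 0.2519

Interpretation: for a small percentage change in X, the percentage change in Y is approximately 0.25 times as large.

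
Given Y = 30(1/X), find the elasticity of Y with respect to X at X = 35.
Elasticity = -1

Elasticity = (dY/dX) · (X/Y)

dY/dX = -30/X²
At X = 35: dY/dX = -6/245, Y = 6/7

Elasticity = (-6/245) · (35 / (6/7)) = -1

Interpretation: for a small percentage change in X, the percentage change in Y is approximately -1.00 times as large.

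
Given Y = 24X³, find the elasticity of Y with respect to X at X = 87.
Elasticity = 3

Elasticity = (dY/dX) · (X/Y)

dY/dX = 72·X²
At X = 87: dY/dX = 544968, Y = 15804072

Elasticity = 544968 · (87 / 15804072) = 3

Interpretation: for a small percentage change in X, the percentage change in Y is approximately 3.00 times as large.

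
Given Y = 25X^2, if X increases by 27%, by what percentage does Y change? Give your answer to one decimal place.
61.3%

For Y = 25X^2:
If X → X(1 + 0.27)
Then Y → Y · (1 + 0.27)^2
     = Y · 1.6129

Percentage change = ((1 + 0.27)^2 − 1) × 100% ≈ 61.3%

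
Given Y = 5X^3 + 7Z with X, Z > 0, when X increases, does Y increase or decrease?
Y increases

Taking the partial derivative:
∂Y/∂X = 15X^2

∂Y/∂X = 15X^2 > 0 (assuming positive values)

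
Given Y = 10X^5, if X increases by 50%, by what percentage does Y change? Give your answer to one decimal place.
659.4%

For Y = 10X^5:
If X → X(1 + 0.5)
Then Y → Y · (1 + 0.5)^5
     ≈ Y · 7.5938

Percentage change = ((1 + 0.5)^5 − 1) × 100% ≈ 659.4%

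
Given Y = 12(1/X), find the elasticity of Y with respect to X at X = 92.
Elasticity = -1

Elasticity = (dY/dX) · (X/Y)

dY/dX = -12/X²
At X = 92: dY/dX = -3/2116, Y = 3/23

Elasticity = (-3/2116) · (92 / (3/23)) = -1

Interpretation: for a small percentage change in X, the percentage change in Y is approximately -1.00 times as large.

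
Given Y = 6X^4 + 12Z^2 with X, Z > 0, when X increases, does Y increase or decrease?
Y increases

Taking the partial derivative:
∂Y/∂X = 24X^3

∂Y/∂X = 24X^3 > 0 (assuming positive values)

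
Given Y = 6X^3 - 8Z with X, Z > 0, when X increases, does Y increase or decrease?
Y increases

Taking the partial derivative:
∂Y/∂X = 18X^2

∂Y/∂X = 18X^2 > 0 (assuming positive values)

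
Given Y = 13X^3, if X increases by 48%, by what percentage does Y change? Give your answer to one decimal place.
224.2%

For Y = 13X^3:
If X → X(1 + 0.48)
Then Y → Y · (1 + 0.48)^3
     ≈ Y · 3.2418

Percentage change = ((1 + 0.48)^3 − 1) × 100% ≈ 224.2%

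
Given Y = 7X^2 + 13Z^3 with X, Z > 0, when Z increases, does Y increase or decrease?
Y increases

Taking the partial derivative:
∂Y/∂Z = 39Z^2

∂Y/∂Z = 39Z^2 > 0 (assuming positive values)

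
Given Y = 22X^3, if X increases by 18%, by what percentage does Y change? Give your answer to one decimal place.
64.3%

For Y = 22X^3:
If X → X(1 + 0.18)
Then Y → Y · (1 + 0.18)^3
     ≈ Y · 1.6430

Percentage change = ((1 + 0.18)^3 − 1) × 100% ≈ 64.3%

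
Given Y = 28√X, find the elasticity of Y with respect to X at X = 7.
Elasticity = 1/2

Elasticity = (dY/dX) · (X/Y)

dY/dX = 14/√X
At X = 7: dY/dX = 2·√7, Y = 28·√7

Elasticity = (2·√7) · (7 / (28·√7)) = 1/2

Interpretation: for a small percentage change in X, the percentage change in Y is approximately 0.50 times as large.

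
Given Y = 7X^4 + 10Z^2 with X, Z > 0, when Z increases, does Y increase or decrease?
Y increases

Taking the partial derivative:
∂Y/∂Z = 20Z

∂Y/∂Z = 20Z > 0 (assuming positive values)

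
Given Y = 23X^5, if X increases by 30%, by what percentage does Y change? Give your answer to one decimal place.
271.3%

For Y = 23X^5:
If X → X(1 + 0.3)
Then Y → Y · (1 + 0.3)^5
     ≈ Y · 3.7129

Percentage change = ((1 + 0.3)^5 − 1) × 100% ≈ 271.3%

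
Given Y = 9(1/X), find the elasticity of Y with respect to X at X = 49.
Elasticity = -1

Elasticity = (dY/dX) · (X/Y)

dY/dX = -9/X²
At X = 49: dY/dX = -9/2401, Y = 9/49

Elasticity = (-9/2401) · (49 / (9/49)) = -1

Interpretation: for a small percentage change in X, the percentage change in Y is approximately -1.00 times as large.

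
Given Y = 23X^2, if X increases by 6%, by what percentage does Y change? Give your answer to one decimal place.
12.4%

For Y = 23X^2:
If X → X(1 + 0.06)
Then Y → Y · (1 + 0.06)^2
     = Y · 1.1236

Percentage change = ((1 + 0.06)^2 − 1) × 100% ≈ 12.4%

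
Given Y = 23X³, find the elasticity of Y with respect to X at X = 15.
Elasticity = 3

Elasticity = (dY/dX) · (X/Y)

dY/dX = 69·X²
At X = 15: dY/dX = 15525, Y = 77625

Elasticity = 15525 · (15 / 77625) = 3

Interpretation: for a small percentage change in X, the percentage change in Y is approximately 3.00 times as large.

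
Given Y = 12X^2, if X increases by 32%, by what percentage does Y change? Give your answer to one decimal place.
74.2%

For Y = 12X^2:
If X → X(1 + 0.32)
Then Y → Y · (1 + 0.32)^2
     = Y · 1.7424

Percentage change = ((1 + 0.32)^2 − 1) × 100% ≈ 74.2%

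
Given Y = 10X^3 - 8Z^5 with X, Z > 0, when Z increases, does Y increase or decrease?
Y decreases

Taking the partial derivative:
∂Y/∂Z = -40Z^4

∂Y/∂Z = -40Z^4 < 0 (assuming positive values)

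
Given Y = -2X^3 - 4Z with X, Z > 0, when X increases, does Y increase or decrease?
Y decreases

Taking the partial derivative:
∂Y/∂X = -6X^2

∂Y/∂X = -6X^2 < 0 (assuming positive values)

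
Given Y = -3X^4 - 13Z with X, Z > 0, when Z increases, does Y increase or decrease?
Y decreases

Taking the partial derivative:
∂Y/∂Z = -13

∂Y/∂Z = -13 < 0 (assuming positive values)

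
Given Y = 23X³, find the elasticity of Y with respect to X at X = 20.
Elasticity = 3

Elasticity = (dY/dX) · (X/Y)

dY/dX = 69·X²
At X = 20: dY/dX = 27600, Y = 184000

Elasticity = 27600 · (20 / 184000) = 3

Interpretation: for a small percentage change in X, the percentage change in Y is approximately 3.00 times as large.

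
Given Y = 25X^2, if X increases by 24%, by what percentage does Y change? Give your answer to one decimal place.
53.8%

For Y = 25X^2:
If X → X(1 + 0.24)
Then Y → Y · (1 + 0.24)^2
     = Y · 1.5376

Percentage change = ((1 + 0.24)^2 − 1) × 100% ≈ 53.8%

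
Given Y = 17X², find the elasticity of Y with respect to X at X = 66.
Elasticity = 2

Elasticity = (dY/dX) · (X/Y)

dY/dX = 34·X
At X = 66: dY/dX = 2244, Y = 74052

Elasticity = 2244 · (66 / 74052) = 2

Interpretation: for a small percentage change in X, the percentage change in Y is approximately 2.00 times as large.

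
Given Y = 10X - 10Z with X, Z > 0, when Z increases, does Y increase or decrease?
Y decreases

Taking the partial derivative:
∂Y/∂Z = -10

∂Y/∂Z = -10 < 0 (assuming positive values)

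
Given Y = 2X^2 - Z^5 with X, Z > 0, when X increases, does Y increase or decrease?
Y increases

Taking the partial derivative:
∂Y/∂X = 4X

∂Y/∂X = 4X > 0 (assuming positive values)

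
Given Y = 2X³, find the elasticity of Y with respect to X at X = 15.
Elasticity = 3

Elasticity = (dY/dX) · (X/Y)

dY/dX = 6·X²
At X = 15: dY/dX = 1350, Y = 6750

Elasticity = 1350 · (15 / 6750) = 3

Interpretation: for a small percentage change in X, the percentage change in Y is approximately 3.00 times as large.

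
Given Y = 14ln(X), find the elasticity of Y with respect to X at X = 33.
Elasticity = 1/ln(33) ≈ 0.2860

Elasticity = (dY/dX) · (X/Y)

dY/dX = 14/X
At X = 33: dY/dX = 14/33, Y = 14·ln(33)

Elasticity = (14/33) · (33 / (14·ln(33))) = 1/ln(33) ≈ 0.2860

Interpretation: for a small percentage change in X, the percentage change in Y is approximately 0.29 times as large.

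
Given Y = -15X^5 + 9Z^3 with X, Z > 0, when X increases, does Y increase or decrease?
Y decreases

Taking the partial derivative:
∂Y/∂X = -75X^4

∂Y/∂X = -75X^4 < 0 (assuming positive values)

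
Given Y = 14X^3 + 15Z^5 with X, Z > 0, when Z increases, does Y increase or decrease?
Y increases

Taking the partial derivative:
∂Y/∂Z = 75Z^4

∂Y/∂Z = 75Z^4 > 0 (assuming positive values)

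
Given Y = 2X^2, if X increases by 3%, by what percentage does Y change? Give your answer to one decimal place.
6.1%

For Y = 2X^2:
If X → X(1 + 0.03)
Then Y → Y · (1 + 0.03)^2
     = Y · 1.0609

Percentage change = ((1 + 0.03)^2 − 1) × 100% ≈ 6.1%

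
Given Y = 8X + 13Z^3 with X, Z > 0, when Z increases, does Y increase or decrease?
Y increases

Taking the partial derivative:
∂Y/∂Z = 39Z^2

∂Y/∂Z = 39Z^2 > 0 (assuming positive values)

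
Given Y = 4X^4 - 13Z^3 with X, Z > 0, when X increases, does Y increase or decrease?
Y increases

Taking the partial derivative:
∂Y/∂X = 16X^3

∂Y/∂X = 16X^3 > 0 (assuming positive values)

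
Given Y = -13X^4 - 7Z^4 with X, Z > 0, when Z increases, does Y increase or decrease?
Y decreases

Taking the partial derivative:
∂Y/∂Z = -28Z^3

∂Y/∂Z = -28Z^3 < 0 (assuming positive values)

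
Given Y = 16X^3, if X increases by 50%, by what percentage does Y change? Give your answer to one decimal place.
237.5%

For Y = 16X^3:
If X → X(1 + 0.5)
Then Y → Y · (1 + 0.5)^3
     = Y · 3.3750

Percentage change = ((1 + 0.5)^3 − 1) × 100% = 237.5%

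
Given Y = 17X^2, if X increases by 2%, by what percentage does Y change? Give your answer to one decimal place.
4.0%

For Y = 17X^2:
If X → X(1 + 0.02)
Then Y → Y · (1 + 0.02)^2
     = Y · 1.0404

Percentage change = ((1 + 0.02)^2 − 1) × 100% ≈ 4.0%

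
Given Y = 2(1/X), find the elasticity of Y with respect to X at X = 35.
Elasticity = -1

Elasticity = (dY/dX) · (X/Y)

dY/dX = -2/X²
At X = 35: dY/dX = -2/1225, Y = 2/35

Elasticity = (-2/1225) · (35 / (2/35)) = -1

Interpretation: for a small percentage change in X, the percentage change in Y is approximately -1.00 times as large.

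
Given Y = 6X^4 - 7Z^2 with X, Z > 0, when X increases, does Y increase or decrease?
Y increases

Taking the partial derivative:
∂Y/∂X = 24X^3

∂Y/∂X = 24X^3 > 0 (assuming positive values)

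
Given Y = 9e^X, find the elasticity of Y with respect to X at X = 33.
Elasticity = 33

Elasticity = (dY/dX) · (X/Y)

dY/dX = 9·e^X
At X = 33: dY/dX = 9·e^33, Y = 9·e^33

Elasticity = (9·e^33) · (33 / (9·e^33)) = 33

Interpretation: for a small percentage change in X, the percentage change in Y is approximately 33.00 times as large.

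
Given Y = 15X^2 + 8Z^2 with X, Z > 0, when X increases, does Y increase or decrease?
Y increases

Taking the partial derivative:
∂Y/∂X = 30X

∂Y/∂X = 30X > 0 (assuming positive values)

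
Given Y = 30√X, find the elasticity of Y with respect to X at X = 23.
Elasticity = 1/2

Elasticity = (dY/dX) · (X/Y)

dY/dX = 15/√X
At X = 23: dY/dX = 15·√23/23, Y = 30·√23

Elasticity = (15·√23/23) · (23 / (30·√23)) = 1/2

Interpretation: for a small percentage change in X, the percentage change in Y is approximately 0.50 times as large.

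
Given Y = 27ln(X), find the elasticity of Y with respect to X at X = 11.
Elasticity = 1/ln(11) ≈ 0.4170

Elasticity = (dY/dX) · (X/Y)

dY/dX = 27/X
At X = 11: dY/dX = 27/11, Y = 27·ln(11)

Elasticity = (27/11) · (11 / (27·ln(11))) = 1/ln(11) ≈ 0.4170

Interpretation: for a small percentage change in X, the percentage change in Y is approximately 0.42 times as large.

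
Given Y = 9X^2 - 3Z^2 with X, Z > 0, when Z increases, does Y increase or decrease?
Y decreases

Taking the partial derivative:
∂Y/∂Z = -6Z

∂Y/∂Z = -6Z < 0 (assuming positive values)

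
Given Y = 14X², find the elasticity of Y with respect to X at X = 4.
Elasticity = 2

Elasticity = (dY/dX) · (X/Y)

dY/dX = 28·X
At X = 4: dY/dX = 112, Y = 224

Elasticity = 112 · (4 / 224) = 2

Interpretation: for a small percentage change in X, the percentage change in Y is approximately 2.00 times as large.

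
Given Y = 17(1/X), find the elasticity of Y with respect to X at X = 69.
Elasticity = -1

Elasticity = (dY/dX) · (X/Y)

dY/dX = -17/X²
At X = 69: dY/dX = -17/4761, Y = 17/69

Elasticity = (-17/4761) · (69 / (17/69)) = -1

Interpretation: for a small percentage change in X, the percentage change in Y is approximately -1.00 times as large.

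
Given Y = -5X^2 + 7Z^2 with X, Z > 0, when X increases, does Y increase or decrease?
Y decreases

Taking the partial derivative:
∂Y/∂X = -10X

∂Y/∂X = -10X < 0 (assuming positive values)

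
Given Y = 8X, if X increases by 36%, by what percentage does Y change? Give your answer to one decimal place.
36.0%

For Y = 8X:
If X → X(1 + 0.36)
Then Y → Y · (1 + 0.36)^1
     = Y · 1.3600

Percentage change = ((1 + 0.36)^1 − 1) × 100% = 36.0%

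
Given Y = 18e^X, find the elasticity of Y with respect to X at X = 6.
Elasticity = 6

Elasticity = (dY/dX) · (X/Y)

dY/dX = 18·e^X
At X = 6: dY/dX = 18·e^6, Y = 18·e^6

Elasticity = (18·e^6) · (6 / (18·e^6)) = 6

Interpretation: for a small percentage change in X, the percentage change in Y is approximately 6.00 times as large.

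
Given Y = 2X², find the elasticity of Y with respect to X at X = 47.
Elasticity = 2

Elasticity = (dY/dX) · (X/Y)

dY/dX = 4·X
At X = 47: dY/dX = 188, Y = 4418

Elasticity = 188 · (47 / 4418) = 2

Interpretation: for a small percentage change in X, the percentage change in Y is approximately 2.00 times as large.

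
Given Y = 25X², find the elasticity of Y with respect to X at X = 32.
Elasticity = 2

Elasticity = (dY/dX) · (X/Y)

dY/dX = 50·X
At X = 32: dY/dX = 1600, Y = 25600

Elasticity = 1600 · (32 / 25600) = 2

Interpretation: for a small percentage change in X, the percentage change in Y is approximately 2.00 times as large.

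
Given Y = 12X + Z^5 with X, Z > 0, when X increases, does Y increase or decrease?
Y increases

Taking the partial derivative:
∂Y/∂X = 12

∂Y/∂X = 12 > 0 (assuming positive values)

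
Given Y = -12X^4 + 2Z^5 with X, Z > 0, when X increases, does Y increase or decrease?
Y decreases

Taking the partial derivative:
∂Y/∂X = -48X^3

∂Y/∂X = -48X^3 < 0 (assuming positive values)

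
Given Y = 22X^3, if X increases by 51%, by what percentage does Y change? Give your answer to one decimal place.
244.3%

For Y = 22X^3:
If X → X(1 + 0.51)
Then Y → Y · (1 + 0.51)^3
     ≈ Y · 3.4430

Percentage change = ((1 + 0.51)^3 − 1) × 100% ≈ 244.3%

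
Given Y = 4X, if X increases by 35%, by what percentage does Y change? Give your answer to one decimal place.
35.0%

For Y = 4X:
If X → X(1 + 0.35)
Then Y → Y · (1 + 0.35)^1
     = Y · 1.3500

Percentage change = ((1 + 0.35)^1 − 1) × 100% = 35.0%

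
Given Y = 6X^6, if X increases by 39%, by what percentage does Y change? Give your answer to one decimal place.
621.3%

For Y = 6X^6:
If X → X(1 + 0.39)
Then Y → Y · (1 + 0.39)^6
     ≈ Y · 7.2125

Percentage change = ((1 + 0.39)^6 − 1) × 100% ≈ 621.3%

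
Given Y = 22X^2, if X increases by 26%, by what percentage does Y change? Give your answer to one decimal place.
58.8%

For Y = 22X^2:
If X → X(1 + 0.26)
Then Y → Y · (1 + 0.26)^2
     = Y · 1.5876

Percentage change = ((1 + 0.26)^2 − 1) × 100% ≈ 58.8%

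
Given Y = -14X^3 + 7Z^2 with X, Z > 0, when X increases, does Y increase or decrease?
Y decreases

Taking the partial derivative:
∂Y/∂X = -42X^2

∂Y/∂X = -42X^2 < 0 (assuming positive values)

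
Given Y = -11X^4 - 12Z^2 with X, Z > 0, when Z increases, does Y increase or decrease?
Y decreases

Taking the partial derivative:
∂Y/∂Z = -24Z

∂Y/∂Z = -24Z < 0 (assuming positive values)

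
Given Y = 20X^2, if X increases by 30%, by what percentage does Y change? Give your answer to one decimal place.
69.0%

For Y = 20X^2:
If X → X(1 + 0.3)
Then Y → Y · (1 + 0.3)^2
     = Y · 1.6900

Percentage change = ((1 + 0.3)^2 − 1) × 100% = 69.0%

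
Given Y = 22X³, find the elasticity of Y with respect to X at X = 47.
Elasticity = 3

Elasticity = (dY/dX) · (X/Y)

dY/dX = 66·X²
At X = 47: dY/dX = 145794, Y = 2284106

Elasticity = 145794 · (47 / 2284106) = 3

Interpretation: for a small percentage change in X, the percentage change in Y is approximately 3.00 times as large.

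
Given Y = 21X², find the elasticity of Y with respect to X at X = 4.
Elasticity = 2

Elasticity = (dY/dX) · (X/Y)

dY/dX = 42·X
At X = 4: dY/dX = 168, Y = 336

Elasticity = 168 · (4 / 336) = 2

Interpretation: for a small percentage change in X, the percentage change in Y is approximately 2.00 times as large.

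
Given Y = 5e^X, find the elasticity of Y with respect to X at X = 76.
Elasticity = 76

Elasticity = (dY/dX) · (X/Y)

dY/dX = 5·e^X
At X = 76: dY/dX = 5·e^76, Y = 5·e^76

Elasticity = (5·e^76) · (76 / (5·e^76)) = 76

Interpretation: for a small percentage change in X, the percentage change in Y is approximately 76.00 times as large.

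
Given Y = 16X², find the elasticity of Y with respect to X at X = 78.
Elasticity = 2

Elasticity = (dY/dX) · (X/Y)

dY/dX = 32·X
At X = 78: dY/dX = 2496, Y = 97344

Elasticity = 2496 · (78 / 97344) = 2

Interpretation: for a small percentage change in X, the percentage change in Y is approximately 2.00 times as large.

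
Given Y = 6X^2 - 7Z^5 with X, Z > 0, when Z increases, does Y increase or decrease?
Y decreases

Taking the partial derivative:
∂Y/∂Z = -35Z^4

∂Y/∂Z = -35Z^4 < 0 (assuming positive values)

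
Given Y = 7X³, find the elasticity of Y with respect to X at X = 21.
Elasticity = 3

Elasticity = (dY/dX) · (X/Y)

dY/dX = 21·X²
At X = 21: dY/dX = 9261, Y = 64827

Elasticity = 9261 · (21 / 64827) = 3

Interpretation: for a small percentage change in X, the percentage change in Y is approximately 3.00 times as large.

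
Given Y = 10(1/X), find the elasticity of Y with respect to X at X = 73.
Elasticity = -1

Elasticity = (dY/dX) · (X/Y)

dY/dX = -10/X²
At X = 73: dY/dX = -10/5329, Y = 10/73

Elasticity = (-10/5329) · (73 / (10/73)) = -1

Interpretation: for a small percentage change in X, the percentage change in Y is approximately -1.00 times as large.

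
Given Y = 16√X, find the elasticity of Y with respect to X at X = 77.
Elasticity = 1/2

Elasticity = (dY/dX) · (X/Y)

dY/dX = 8/√X
At X = 77: dY/dX = 8·√77/77, Y = 16·√77

Elasticity = (8·√77/77) · (77 / (16·√77)) = 1/2

Interpretation: for a small percentage change in X, the percentage change in Y is approximately 0.50 times as large.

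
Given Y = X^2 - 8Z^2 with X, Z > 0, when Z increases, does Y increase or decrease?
Y decreases

Taking the partial derivative:
∂Y/∂Z = -16Z

∂Y/∂Z = -16Z < 0 (assuming positive values)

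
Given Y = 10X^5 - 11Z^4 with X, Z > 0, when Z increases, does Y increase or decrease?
Y decreases

Taking the partial derivative:
∂Y/∂Z = -44Z^3

∂Y/∂Z = -44Z^3 < 0 (assuming positive values)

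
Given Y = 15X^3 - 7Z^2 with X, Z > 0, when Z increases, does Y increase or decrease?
Y decreases

Taking the partial derivative:
∂Y/∂Z = -14Z

∂Y/∂Z = -14Z < 0 (assuming positive values)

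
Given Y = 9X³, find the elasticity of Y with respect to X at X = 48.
Elasticity = 3

Elasticity = (dY/dX) · (X/Y)

dY/dX = 27·X²
At X = 48: dY/dX = 62208, Y = 995328

Elasticity = 62208 · (48 / 995328) = 3

Interpretation: for a small percentage change in X, the percentage change in Y is approximately 3.00 times as large.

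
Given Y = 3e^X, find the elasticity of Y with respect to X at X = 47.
Elasticity = 47

Elasticity = (dY/dX) · (X/Y)

dY/dX = 3·e^X
At X = 47: dY/dX = 3·e^47, Y = 3·e^47

Elasticity = (3·e^47) · (47 / (3·e^47)) = 47

Interpretation: for a small percentage change in X, the percentage change in Y is approximately 47.00 times as large.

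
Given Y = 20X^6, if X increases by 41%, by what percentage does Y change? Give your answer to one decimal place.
685.8%

For Y = 20X^6:
If X → X(1 + 0.41)
Then Y → Y · (1 + 0.41)^6
     ≈ Y · 7.8580

Percentage change = ((1 + 0.41)^6 − 1) × 100% ≈ 685.8%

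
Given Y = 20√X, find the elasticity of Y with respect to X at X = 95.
Elasticity = 1/2

Elasticity = (dY/dX) · (X/Y)

dY/dX = 10/√X
At X = 95: dY/dX = 2·√95/19, Y = 20·√95

Elasticity = (2·√95/19) · (95 / (20·√95)) = 1/2

Interpretation: for a small percentage change in X, the percentage change in Y is approximately 0.50 times as large.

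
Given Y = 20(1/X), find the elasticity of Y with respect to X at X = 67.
Elasticity = -1

Elasticity = (dY/dX) · (X/Y)

dY/dX = -20/X²
At X = 67: dY/dX = -20/4489, Y = 20/67

Elasticity = (-20/4489) · (67 / (20/67)) = -1

Interpretation: for a small percentage change in X, the percentage change in Y is approximately -1.00 times as large.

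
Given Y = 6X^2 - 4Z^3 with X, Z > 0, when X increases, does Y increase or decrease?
Y increases

Taking the partial derivative:
∂Y/∂X = 12X

∂Y/∂X = 12X > 0 (assuming positive values)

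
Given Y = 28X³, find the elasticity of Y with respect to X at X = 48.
Elasticity = 3

Elasticity = (dY/dX) · (X/Y)

dY/dX = 84·X²
At X = 48: dY/dX = 193536, Y = 3096576

Elasticity = 193536 · (48 / 3096576) = 3

Interpretation: for a small percentage change in X, the percentage change in Y is approximately 3.00 times as large.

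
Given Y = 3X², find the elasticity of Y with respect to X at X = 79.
Elasticity = 2

Elasticity = (dY/dX) · (X/Y)

dY/dX = 6·X
At X = 79: dY/dX = 474, Y = 18723

Elasticity = 474 · (79 / 18723) = 2

Interpretation: for a small percentage change in X, the percentage change in Y is approximately 2.00 times as large.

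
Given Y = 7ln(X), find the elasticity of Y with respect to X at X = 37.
Elasticity = 1/ln(37) ≈ 0.2769

Elasticity = (dY/dX) · (X/Y)

dY/dX = 7/X
At X = 37: dY/dX = 7/37, Y = 7·ln(37)

Elasticity = (7/37) · (37 / (7·ln(37))) = 1/ln(37) ≈ 0.2769

Interpretation: for a small percentage change in X, the percentage change in Y is approximately 0.28 times as large.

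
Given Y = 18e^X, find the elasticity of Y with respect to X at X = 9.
Elasticity = 9

Elasticity = (dY/dX) · (X/Y)

dY/dX = 18·e^X
At X = 9: dY/dX = 18·e^9, Y = 18·e^9

Elasticity = (18·e^9) · (9 / (18·e^9)) = 9

Interpretation: for a small percentage change in X, the percentage change in Y is approximately 9.00 times as large.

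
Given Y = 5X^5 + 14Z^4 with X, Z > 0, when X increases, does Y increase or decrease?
Y increases

Taking the partial derivative:
∂Y/∂X = 25X^4

∂Y/∂X = 25X^4 > 0 (assuming positive values)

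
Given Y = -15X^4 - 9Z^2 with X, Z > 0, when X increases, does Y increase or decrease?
Y decreases

Taking the partial derivative:
∂Y/∂X = -60X^3

∂Y/∂X = -60X^3 < 0 (assuming positive values)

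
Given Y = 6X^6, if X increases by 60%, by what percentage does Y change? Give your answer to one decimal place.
1577.7%

For Y = 6X^6:
If X → X(1 + 0.6)
Then Y → Y · (1 + 0.6)^6
     ≈ Y · 16.7772

Percentage change = ((1 + 0.6)^6 − 1) × 100% ≈ 1577.7%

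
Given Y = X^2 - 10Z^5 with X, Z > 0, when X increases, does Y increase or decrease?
Y increases

Taking the partial derivative:
∂Y/∂X = 2X

∂Y/∂X = 2X > 0 (assuming positive values)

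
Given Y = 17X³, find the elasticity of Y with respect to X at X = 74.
Elasticity = 3

Elasticity = (dY/dX) · (X/Y)

dY/dX = 51·X²
At X = 74: dY/dX = 279276, Y = 6888808

Elasticity = 279276 · (74 / 6888808) = 3

Interpretation: for a small percentage change in X, the percentage change in Y is approximately 3.00 times as large.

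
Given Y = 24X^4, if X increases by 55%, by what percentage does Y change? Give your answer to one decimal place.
477.2%

For Y = 24X^4:
If X → X(1 + 0.55)
Then Y → Y · (1 + 0.55)^4
     ≈ Y · 5.7720

Percentage change = ((1 + 0.55)^4 − 1) × 100% ≈ 477.2%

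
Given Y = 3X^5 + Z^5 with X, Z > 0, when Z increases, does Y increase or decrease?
Y increases

Taking the partial derivative:
∂Y/∂Z = 5Z^4

∂Y/∂Z = 5Z^4 > 0 (assuming positive values)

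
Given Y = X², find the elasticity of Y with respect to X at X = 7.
Elasticity = 2

Elasticity = (dY/dX) · (X/Y)

dY/dX = 2·X
At X = 7: dY/dX = 14, Y = 49

Elasticity = 14 · (7 / 49) = 2

Interpretation: for a small percentage change in X, the percentage change in Y is approximately 2.00 times as large.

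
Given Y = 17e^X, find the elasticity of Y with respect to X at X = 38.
Elasticity = 38

Elasticity = (dY/dX) · (X/Y)

dY/dX = 17·e^X
At X = 38: dY/dX = 17·e^38, Y = 17·e^38

Elasticity = (17·e^38) · (38 / (17·e^38)) = 38

Interpretation: for a small percentage change in X, the percentage change in Y is approximately 38.00 times as large.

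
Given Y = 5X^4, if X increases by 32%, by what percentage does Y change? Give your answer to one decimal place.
203.6%

For Y = 5X^4:
If X → X(1 + 0.32)
Then Y → Y · (1 + 0.32)^4
     ≈ Y · 3.0360

Percentage change = ((1 + 0.32)^4 − 1) × 100% ≈ 203.6%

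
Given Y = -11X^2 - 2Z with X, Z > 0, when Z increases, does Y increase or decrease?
Y decreases

Taking the partial derivative:
∂Y/∂Z = -2

∂Y/∂Z = -2 < 0 (assuming positive values)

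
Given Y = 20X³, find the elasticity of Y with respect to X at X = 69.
Elasticity = 3

Elasticity = (dY/dX) · (X/Y)

dY/dX = 60·X²
At X = 69: dY/dX = 285660, Y = 6570180

Elasticity = 285660 · (69 / 6570180) = 3

Interpretation: for a small percentage change in X, the percentage change in Y is approximately 3.00 times as large.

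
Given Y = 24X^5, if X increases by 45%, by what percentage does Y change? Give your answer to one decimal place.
541.0%

For Y = 24X^5:
If X → X(1 + 0.45)
Then Y → Y · (1 + 0.45)^5
     ≈ Y · 6.4097

Percentage change = ((1 + 0.45)^5 − 1) × 100% ≈ 541.0%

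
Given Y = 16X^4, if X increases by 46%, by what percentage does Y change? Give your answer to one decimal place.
354.4%

For Y = 16X^4:
If X → X(1 + 0.46)
Then Y → Y · (1 + 0.46)^4
     ≈ Y · 4.5437

Percentage change = ((1 + 0.46)^4 − 1) × 100% ≈ 354.4%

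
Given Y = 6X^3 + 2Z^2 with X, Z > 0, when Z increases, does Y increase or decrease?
Y increases

Taking the partial derivative:
∂Y/∂Z = 4Z

∂Y/∂Z = 4Z > 0 (assuming positive values)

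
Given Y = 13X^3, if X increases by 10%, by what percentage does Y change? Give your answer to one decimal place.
33.1%

For Y = 13X^3:
If X → X(1 + 0.1)
Then Y → Y · (1 + 0.1)^3
     = Y · 1.3310

Percentage change = ((1 + 0.1)^3 − 1) × 100% = 33.1%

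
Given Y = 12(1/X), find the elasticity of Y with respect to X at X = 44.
Elasticity = -1

Elasticity = (dY/dX) · (X/Y)

dY/dX = -12/X²
At X = 44: dY/dX = -3/484, Y = 3/11

Elasticity = (-3/484) · (44 / (3/11)) = -1

Interpretation: for a small percentage change in X, the percentage change in Y is approximately -1.00 times as large.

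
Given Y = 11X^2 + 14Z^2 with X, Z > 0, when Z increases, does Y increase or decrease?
Y increases

Taking the partial derivative:
∂Y/∂Z = 28Z

∂Y/∂Z = 28Z > 0 (assuming positive values)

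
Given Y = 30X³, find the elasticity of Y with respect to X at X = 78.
Elasticity = 3

Elasticity = (dY/dX) · (X/Y)

dY/dX = 90·X²
At X = 78: dY/dX = 547560, Y = 14236560

Elasticity = 547560 · (78 / 14236560) = 3

Interpretation: for a small percentage change in X, the percentage change in Y is approximately 3.00 times as large.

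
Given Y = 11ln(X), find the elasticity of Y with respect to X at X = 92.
Elasticity = 1/ln(92) ≈ 0.2212

Elasticity = (dY/dX) · (X/Y)

dY/dX = 11/X
At X = 92: dY/dX = 11/92, Y = 11·ln(92)

Elasticity = (11/92) · (92 / (11·ln(92))) = 1/ln(92) ≈ 0.2212

Interpretation: for a small percentage change in X, the percentage change in Y is approximately 0.22 times as large.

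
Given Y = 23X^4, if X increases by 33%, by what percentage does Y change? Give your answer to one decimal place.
212.9%

For Y = 23X^4:
If X → X(1 + 0.33)
Then Y → Y · (1 + 0.33)^4
     ≈ Y · 3.1290

Percentage change = ((1 + 0.33)^4 − 1) × 100% ≈ 212.9%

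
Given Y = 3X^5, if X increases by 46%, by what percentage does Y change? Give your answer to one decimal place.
563.4%

For Y = 3X^5:
If X → X(1 + 0.46)
Then Y → Y · (1 + 0.46)^5
     ≈ Y · 6.6338

Percentage change = ((1 + 0.46)^5 − 1) × 100% ≈ 563.4%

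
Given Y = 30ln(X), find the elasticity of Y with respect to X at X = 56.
Elasticity = 1/ln(56) ≈ 0.2484

Elasticity = (dY/dX) · (X/Y)

dY/dX = 30/X
At X = 56: dY/dX = 15/28, Y = 30·ln(56)

Elasticity = (15/28) · (56 / (30·ln(56))) = 1/ln(56) ≈ 0.2484

Interpretation: for a small percentage change in X, the percentage change in Y is approximately 0.25 times as large.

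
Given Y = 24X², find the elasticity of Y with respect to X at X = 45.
Elasticity = 2

Elasticity = (dY/dX) · (X/Y)

dY/dX = 48·X
At X = 45: dY/dX = 2160, Y = 48600

Elasticity = 2160 · (45 / 48600) = 2

Interpretation: for a small percentage change in X, the percentage change in Y is approximately 2.00 times as large.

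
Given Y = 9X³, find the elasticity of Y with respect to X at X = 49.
Elasticity = 3

Elasticity = (dY/dX) · (X/Y)

dY/dX = 27·X²
At X = 49: dY/dX = 64827, Y = 1058841

Elasticity = 64827 · (49 / 1058841) = 3

Interpretation: for a small percentage change in X, the percentage change in Y is approximately 3.00 times as large.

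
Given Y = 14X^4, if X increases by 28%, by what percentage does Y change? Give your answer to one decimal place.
168.4%

For Y = 14X^4:
If X → X(1 + 0.28)
Then Y → Y · (1 + 0.28)^4
     ≈ Y · 2.6844

Percentage change = ((1 + 0.28)^4 − 1) × 100% ≈ 168.4%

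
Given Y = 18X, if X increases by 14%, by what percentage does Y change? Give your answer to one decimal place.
14.0%

For Y = 18X:
If X → X(1 + 0.14)
Then Y → Y · (1 + 0.14)^1
     = Y · 1.1400

Percentage change = ((1 + 0.14)^1 − 1) × 100% = 14.0%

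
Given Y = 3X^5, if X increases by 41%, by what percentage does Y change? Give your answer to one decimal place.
457.3%

For Y = 3X^5:
If X → X(1 + 0.41)
Then Y → Y · (1 + 0.41)^5
     ≈ Y · 5.5731

Percentage change = ((1 + 0.41)^5 − 1) × 100% ≈ 457.3%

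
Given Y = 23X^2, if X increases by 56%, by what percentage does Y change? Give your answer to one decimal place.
143.4%

For Y = 23X^2:
If X → X(1 + 0.56)
Then Y → Y · (1 + 0.56)^2
     = Y · 2.4336

Percentage change = ((1 + 0.56)^2 − 1) × 100% ≈ 143.4%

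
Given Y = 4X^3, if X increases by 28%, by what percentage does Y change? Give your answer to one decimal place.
109.7%

For Y = 4X^3:
If X → X(1 + 0.28)
Then Y → Y · (1 + 0.28)^3
     ≈ Y · 2.0972

Percentage change = ((1 + 0.28)^3 − 1) × 100% ≈ 109.7%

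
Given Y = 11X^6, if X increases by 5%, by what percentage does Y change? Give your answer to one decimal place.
34.0%

For Y = 11X^6:
If X → X(1 + 0.05)
Then Y → Y · (1 + 0.05)^6
     ≈ Y · 1.3401

Percentage change = ((1 + 0.05)^6 − 1) × 100% ≈ 34.0%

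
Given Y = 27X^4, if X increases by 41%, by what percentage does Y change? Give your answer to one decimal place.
295.3%

For Y = 27X^4:
If X → X(1 + 0.41)
Then Y → Y · (1 + 0.41)^4
     ≈ Y · 3.9525

Percentage change = ((1 + 0.41)^4 − 1) × 100% ≈ 295.3%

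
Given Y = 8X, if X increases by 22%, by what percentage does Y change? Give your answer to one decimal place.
22.0%

For Y = 8X:
If X → X(1 + 0.22)
Then Y → Y · (1 + 0.22)^1
     = Y · 1.2200

Percentage change = ((1 + 0.22)^1 − 1) × 100% = 22.0%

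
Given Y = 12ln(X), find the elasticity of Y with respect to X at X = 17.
Elasticity = 1/ln(17) ≈ 0.3530

Elasticity = (dY/dX) · (X/Y)

dY/dX = 12/X
At X = 17: dY/dX = 12/17, Y = 12·ln(17)

Elasticity = (12/17) · (17 / (12·ln(17))) = 1/ln(17) ≈ 0.3530

Interpretation: for a small percentage change in X, the percentage change in Y is approximately 0.35 times as large.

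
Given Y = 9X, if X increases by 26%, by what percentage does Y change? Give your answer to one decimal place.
26.0%

For Y = 9X:
If X → X(1 + 0.26)
Then Y → Y · (1 + 0.26)^1
     = Y · 1.2600

Percentage change = ((1 + 0.26)^1 − 1) × 100% = 26.0%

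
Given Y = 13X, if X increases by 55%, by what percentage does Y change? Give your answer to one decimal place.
55.0%

For Y = 13X:
If X → X(1 + 0.55)
Then Y → Y · (1 + 0.55)^1
     = Y · 1.5500

Percentage change = ((1 + 0.55)^1 − 1) × 100% = 55.0%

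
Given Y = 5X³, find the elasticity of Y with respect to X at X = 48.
Elasticity = 3

Elasticity = (dY/dX) · (X/Y)

dY/dX = 15·X²
At X = 48: dY/dX = 34560, Y = 552960

Elasticity = 34560 · (48 / 552960) = 3

Interpretation: for a small percentage change in X, the percentage change in Y is approximately 3.00 times as large.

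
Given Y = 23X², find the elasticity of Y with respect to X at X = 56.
Elasticity = 2

Elasticity = (dY/dX) · (X/Y)

dY/dX = 46·X
At X = 56: dY/dX = 2576, Y = 72128

Elasticity = 2576 · (56 / 72128) = 2

Interpretation: for a small percentage change in X, the percentage change in Y is approximately 2.00 times as large.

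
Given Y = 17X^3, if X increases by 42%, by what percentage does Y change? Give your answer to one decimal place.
186.3%

For Y = 17X^3:
If X → X(1 + 0.42)
Then Y → Y · (1 + 0.42)^3
     ≈ Y · 2.8633

Percentage change = ((1 + 0.42)^3 − 1) × 100% ≈ 186.3%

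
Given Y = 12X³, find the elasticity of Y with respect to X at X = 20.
Elasticity = 3

Elasticity = (dY/dX) · (X/Y)

dY/dX = 36·X²
At X = 20: dY/dX = 14400, Y = 96000

Elasticity = 14400 · (20 / 96000) = 3

Interpretation: for a small percentage change in X, the percentage change in Y is approximately 3.00 times as large.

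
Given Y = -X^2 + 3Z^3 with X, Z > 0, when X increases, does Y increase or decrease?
Y decreases

Taking the partial derivative:
∂Y/∂X = -2X

∂Y/∂X = -2X < 0 (assuming positive values)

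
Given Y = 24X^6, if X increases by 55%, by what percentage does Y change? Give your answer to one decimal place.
1286.7%

For Y = 24X^6:
If X → X(1 + 0.55)
Then Y → Y · (1 + 0.55)^6
     ≈ Y · 13.8672

Percentage change = ((1 + 0.55)^6 − 1) × 100% ≈ 1286.7%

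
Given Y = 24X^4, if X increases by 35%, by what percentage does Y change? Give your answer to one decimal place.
232.2%

For Y = 24X^4:
If X → X(1 + 0.35)
Then Y → Y · (1 + 0.35)^4
     ≈ Y · 3.3215

Percentage change = ((1 + 0.35)^4 − 1) × 100% ≈ 232.2%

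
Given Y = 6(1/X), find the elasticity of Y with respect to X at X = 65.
Elasticity = -1

Elasticity = (dY/dX) · (X/Y)

dY/dX = -6/X²
At X = 65: dY/dX = -6/4225, Y = 6/65

Elasticity = (-6/4225) · (65 / (6/65)) = -1

Interpretation: for a small percentage change in X, the percentage change in Y is approximately -1.00 times as large.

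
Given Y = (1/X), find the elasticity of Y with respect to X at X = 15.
Elasticity = -1

Elasticity = (dY/dX) · (X/Y)

dY/dX = -1/X²
At X = 15: dY/dX = -1/225, Y = 1/15

Elasticity = (-1/225) · (15 / (1/15)) = -1

Interpretation: for a small percentage change in X, the percentage change in Y is approximately -1.00 times as large.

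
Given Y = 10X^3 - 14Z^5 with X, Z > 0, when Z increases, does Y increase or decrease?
Y decreases

Taking the partial derivative:
∂Y/∂Z = -70Z^4

∂Y/∂Z = -70Z^4 < 0 (assuming positive values)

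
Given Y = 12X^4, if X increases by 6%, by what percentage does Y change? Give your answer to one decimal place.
26.2%

For Y = 12X^4:
If X → X(1 + 0.06)
Then Y → Y · (1 + 0.06)^4
     ≈ Y · 1.2625

Percentage change = ((1 + 0.06)^4 − 1) × 100% ≈ 26.2%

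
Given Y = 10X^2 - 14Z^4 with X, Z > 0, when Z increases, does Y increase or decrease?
Y decreases

Taking the partial derivative:
∂Y/∂Z = -56Z^3

∂Y/∂Z = -56Z^3 < 0 (assuming positive values)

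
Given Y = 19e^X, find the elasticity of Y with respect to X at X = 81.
Elasticity = 81

Elasticity = (dY/dX) · (X/Y)

dY/dX = 19·e^X
At X = 81: dY/dX = 19·e^81, Y = 19·e^81

Elasticity = (19·e^81) · (81 / (19·e^81)) = 81

Interpretation: for a small percentage change in X, the percentage change in Y is approximately 81.00 times as large.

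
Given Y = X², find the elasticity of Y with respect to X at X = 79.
Elasticity = 2

Elasticity = (dY/dX) · (X/Y)

dY/dX = 2·X
At X = 79: dY/dX = 158, Y = 6241

Elasticity = 158 · (79 / 6241) = 2

Interpretation: for a small percentage change in X, the percentage change in Y is approximately 2.00 times as large.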